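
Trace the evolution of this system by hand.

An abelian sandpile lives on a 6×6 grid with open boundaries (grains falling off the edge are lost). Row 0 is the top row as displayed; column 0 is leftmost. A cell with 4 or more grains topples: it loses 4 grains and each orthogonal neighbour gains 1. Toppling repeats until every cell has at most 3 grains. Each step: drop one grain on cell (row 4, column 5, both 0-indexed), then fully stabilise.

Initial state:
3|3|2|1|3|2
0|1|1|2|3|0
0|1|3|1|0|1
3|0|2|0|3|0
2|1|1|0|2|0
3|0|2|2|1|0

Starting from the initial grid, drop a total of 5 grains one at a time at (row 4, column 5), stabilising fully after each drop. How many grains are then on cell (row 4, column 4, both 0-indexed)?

0) 3|3|2|1|3|2
0|1|1|2|3|0
0|1|3|1|0|1
3|0|2|0|3|0
2|1|1|0|2|0
3|0|2|2|1|0
1) 3|3|2|1|3|2
0|1|1|2|3|0
0|1|3|1|0|1
3|0|2|0|3|0
2|1|1|0|2|1
3|0|2|2|1|0
2) 3|3|2|1|3|2
0|1|1|2|3|0
0|1|3|1|0|1
3|0|2|0|3|0
2|1|1|0|2|2
3|0|2|2|1|0
3) 3|3|2|1|3|2
0|1|1|2|3|0
0|1|3|1|0|1
3|0|2|0|3|0
2|1|1|0|2|3
3|0|2|2|1|0
4) 3|3|2|1|3|2
0|1|1|2|3|0
0|1|3|1|0|1
3|0|2|0|3|1
2|1|1|0|3|0
3|0|2|2|1|1
5) 3|3|2|1|3|2
0|1|1|2|3|0
0|1|3|1|0|1
3|0|2|0|3|1
2|1|1|0|3|1
3|0|2|2|1|1

3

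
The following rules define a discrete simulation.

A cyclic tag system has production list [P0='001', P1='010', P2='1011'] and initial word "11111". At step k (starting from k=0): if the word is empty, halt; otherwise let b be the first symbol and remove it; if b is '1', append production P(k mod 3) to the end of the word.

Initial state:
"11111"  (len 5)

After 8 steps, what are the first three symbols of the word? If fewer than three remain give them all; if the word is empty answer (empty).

t=0: "11111"  (len 5)
t=1: "1111001"  (len 7)
t=2: "111001010"  (len 9)
t=3: "110010101011"  (len 12)
t=4: "10010101011001"  (len 14)
t=5: "0010101011001010"  (len 16)
t=6: "010101011001010"  (len 15)
t=7: "10101011001010"  (len 14)
t=8: "0101011001010010"  (len 16)

010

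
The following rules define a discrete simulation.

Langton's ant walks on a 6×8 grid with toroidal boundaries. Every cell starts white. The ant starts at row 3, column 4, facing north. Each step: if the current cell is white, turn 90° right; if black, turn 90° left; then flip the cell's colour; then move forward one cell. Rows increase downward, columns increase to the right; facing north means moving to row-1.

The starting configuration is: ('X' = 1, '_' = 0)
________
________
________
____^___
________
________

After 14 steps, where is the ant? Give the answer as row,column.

t=0: ________
________
________
____^___
________
________
t=1: ________
________
________
____X>__
________
________
t=2: ________
________
________
____XX__
_____v__
________
t=3: ________
________
________
____XX__
____<X__
________
t=4: ________
________
________
____^X__
____XX__
________
t=5: ________
________
________
___<_X__
____XX__
________
t=6: ________
________
___^____
___X_X__
____XX__
________
t=7: ________
________
___X>___
___X_X__
____XX__
________
t=8: ________
________
___XX___
___XvX__
____XX__
________
t=9: ________
________
___XX___
___<XX__
____XX__
________
t=10: ________
________
___XX___
____XX__
___vXX__
________
t=11: ________
________
___XX___
____XX__
__<XXX__
________
t=12: ________
________
___XX___
__^_XX__
__XXXX__
________
t=13: ________
________
___XX___
__X>XX__
__XXXX__
________
t=14: ________
________
___XX___
__XXXX__
__XvXX__
________

4,3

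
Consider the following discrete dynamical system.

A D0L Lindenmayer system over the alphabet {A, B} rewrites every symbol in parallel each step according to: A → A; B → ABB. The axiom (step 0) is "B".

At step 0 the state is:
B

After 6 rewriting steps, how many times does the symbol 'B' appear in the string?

step 0: B
step 1: ABB
step 2: AABBABB
step 3: AAABBABBAABBABB
step 4: AAAABBABBAABBABBAAABBABBAABBABB
step 5: AAAAABBABBAABBABBAAABBABBAABBABBAAAABBABBAABBABBAAABBABBAABBABB
step 6: AAAAAABBABBAABBABBAAABBABBAABBABBAAAABBABBAABBABBAAABBABBA…BBABBAABBABBAAABBABBAABBABBAAAABBABBAABBABBAAABBABBAABBABB  (len 127)

64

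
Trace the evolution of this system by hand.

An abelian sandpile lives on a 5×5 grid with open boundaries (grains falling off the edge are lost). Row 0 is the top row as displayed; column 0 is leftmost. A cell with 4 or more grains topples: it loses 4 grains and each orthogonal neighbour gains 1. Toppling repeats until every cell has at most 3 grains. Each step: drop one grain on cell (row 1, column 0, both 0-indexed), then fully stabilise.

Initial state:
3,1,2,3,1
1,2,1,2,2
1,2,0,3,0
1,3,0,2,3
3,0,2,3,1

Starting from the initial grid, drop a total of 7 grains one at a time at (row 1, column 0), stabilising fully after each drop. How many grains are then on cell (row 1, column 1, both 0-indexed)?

gen 0: 3,1,2,3,1
1,2,1,2,2
1,2,0,3,0
1,3,0,2,3
3,0,2,3,1
gen 1: 3,1,2,3,1
2,2,1,2,2
1,2,0,3,0
1,3,0,2,3
3,0,2,3,1
gen 2: 3,1,2,3,1
3,2,1,2,2
1,2,0,3,0
1,3,0,2,3
3,0,2,3,1
gen 3: 0,2,2,3,1
1,3,1,2,2
2,2,0,3,0
1,3,0,2,3
3,0,2,3,1
gen 4: 0,2,2,3,1
2,3,1,2,2
2,2,0,3,0
1,3,0,2,3
3,0,2,3,1
gen 5: 0,2,2,3,1
3,3,1,2,2
2,2,0,3,0
1,3,0,2,3
3,0,2,3,1
gen 6: 1,3,2,3,1
1,0,2,2,2
3,3,0,3,0
1,3,0,2,3
3,0,2,3,1
gen 7: 1,3,2,3,1
2,0,2,2,2
3,3,0,3,0
1,3,0,2,3
3,0,2,3,1

0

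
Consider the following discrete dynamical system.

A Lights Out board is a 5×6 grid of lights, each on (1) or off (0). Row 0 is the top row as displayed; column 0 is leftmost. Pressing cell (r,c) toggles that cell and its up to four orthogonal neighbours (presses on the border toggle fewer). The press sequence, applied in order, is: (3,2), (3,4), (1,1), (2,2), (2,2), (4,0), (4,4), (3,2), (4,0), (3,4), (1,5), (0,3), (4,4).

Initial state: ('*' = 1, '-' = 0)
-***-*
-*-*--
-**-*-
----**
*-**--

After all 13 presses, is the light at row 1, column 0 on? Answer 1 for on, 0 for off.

0) -***-*
-*-*--
-**-*-
----**
*-**--
1) -***-*
-*-*--
-*--*-
-*****
*--*--
2) -***-*
-*-*--
-*----
-**---
*--**-
3) --**-*
*-**--
------
-**---
*--**-
4) --**-*
*--*--
-***--
-*----
*--**-
5) --**-*
*-**--
------
-**---
*--**-
6) --**-*
*-**--
------
***---
-*-**-
7) --**-*
*-**--
------
***-*-
-*---*
8) --**-*
*-**--
--*---
*--**-
-**--*
9) --**-*
*-**--
--*---
---**-
*-*--*
10) --**-*
*-**--
--*-*-
-----*
*-*-**
11) --**--
*-****
--*-**
-----*
*-*-**
12) ----*-
*-*-**
--*-**
-----*
*-*-**
13) ----*-
*-*-**
--*-**
----**
*-**--

1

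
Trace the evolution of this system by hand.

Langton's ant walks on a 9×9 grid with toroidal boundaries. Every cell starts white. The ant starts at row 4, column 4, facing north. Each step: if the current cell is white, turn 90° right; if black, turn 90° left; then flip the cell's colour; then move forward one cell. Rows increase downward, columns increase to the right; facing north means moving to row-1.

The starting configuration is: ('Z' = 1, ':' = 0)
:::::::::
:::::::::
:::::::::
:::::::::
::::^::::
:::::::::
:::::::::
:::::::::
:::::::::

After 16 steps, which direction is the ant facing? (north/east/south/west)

gen 0: :::::::::
:::::::::
:::::::::
:::::::::
::::^::::
:::::::::
:::::::::
:::::::::
:::::::::
gen 1: :::::::::
:::::::::
:::::::::
:::::::::
::::Z>:::
:::::::::
:::::::::
:::::::::
:::::::::
gen 2: :::::::::
:::::::::
:::::::::
:::::::::
::::ZZ:::
:::::v:::
:::::::::
:::::::::
:::::::::
gen 3: :::::::::
:::::::::
:::::::::
:::::::::
::::ZZ:::
::::<Z:::
:::::::::
:::::::::
:::::::::
gen 4: :::::::::
:::::::::
:::::::::
:::::::::
::::^Z:::
::::ZZ:::
:::::::::
:::::::::
:::::::::
gen 5: :::::::::
:::::::::
:::::::::
:::::::::
:::<:Z:::
::::ZZ:::
:::::::::
:::::::::
:::::::::
gen 6: :::::::::
:::::::::
:::::::::
:::^:::::
:::Z:Z:::
::::ZZ:::
:::::::::
:::::::::
:::::::::
gen 7: :::::::::
:::::::::
:::::::::
:::Z>::::
:::Z:Z:::
::::ZZ:::
:::::::::
:::::::::
:::::::::
gen 8: :::::::::
:::::::::
:::::::::
:::ZZ::::
:::ZvZ:::
::::ZZ:::
:::::::::
:::::::::
:::::::::
gen 9: :::::::::
:::::::::
:::::::::
:::ZZ::::
:::<ZZ:::
::::ZZ:::
:::::::::
:::::::::
:::::::::
gen 10: :::::::::
:::::::::
:::::::::
:::ZZ::::
::::ZZ:::
:::vZZ:::
:::::::::
:::::::::
:::::::::
gen 11: :::::::::
:::::::::
:::::::::
:::ZZ::::
::::ZZ:::
::<ZZZ:::
:::::::::
:::::::::
:::::::::
gen 12: :::::::::
:::::::::
:::::::::
:::ZZ::::
::^:ZZ:::
::ZZZZ:::
:::::::::
:::::::::
:::::::::
gen 13: :::::::::
:::::::::
:::::::::
:::ZZ::::
::Z>ZZ:::
::ZZZZ:::
:::::::::
:::::::::
:::::::::
gen 14: :::::::::
:::::::::
:::::::::
:::ZZ::::
::ZZZZ:::
::ZvZZ:::
:::::::::
:::::::::
:::::::::
gen 15: :::::::::
:::::::::
:::::::::
:::ZZ::::
::ZZZZ:::
::Z:>Z:::
:::::::::
:::::::::
:::::::::
gen 16: :::::::::
:::::::::
:::::::::
:::ZZ::::
::ZZ^Z:::
::Z::Z:::
:::::::::
:::::::::
:::::::::

north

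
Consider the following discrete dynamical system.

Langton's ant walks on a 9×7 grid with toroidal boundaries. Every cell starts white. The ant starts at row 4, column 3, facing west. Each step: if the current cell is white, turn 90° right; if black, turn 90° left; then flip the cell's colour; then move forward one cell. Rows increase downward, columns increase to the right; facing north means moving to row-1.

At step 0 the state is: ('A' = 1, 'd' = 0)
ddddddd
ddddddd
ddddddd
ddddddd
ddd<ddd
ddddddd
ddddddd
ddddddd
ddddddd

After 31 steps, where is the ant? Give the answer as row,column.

gen 0: ddddddd
ddddddd
ddddddd
ddddddd
ddd<ddd
ddddddd
ddddddd
ddddddd
ddddddd
gen 1: ddddddd
ddddddd
ddddddd
ddd^ddd
dddAddd
ddddddd
ddddddd
ddddddd
ddddddd
gen 2: ddddddd
ddddddd
ddddddd
dddA>dd
dddAddd
ddddddd
ddddddd
ddddddd
ddddddd
gen 3: ddddddd
ddddddd
ddddddd
dddAAdd
dddAvdd
ddddddd
ddddddd
ddddddd
ddddddd
gen 4: ddddddd
ddddddd
ddddddd
dddAAdd
ddd<Add
ddddddd
ddddddd
ddddddd
ddddddd
gen 5: ddddddd
ddddddd
ddddddd
dddAAdd
ddddAdd
dddvddd
ddddddd
ddddddd
ddddddd
gen 6: ddddddd
ddddddd
ddddddd
dddAAdd
ddddAdd
dd<Addd
ddddddd
ddddddd
ddddddd
gen 7: ddddddd
ddddddd
ddddddd
dddAAdd
dd^dAdd
ddAAddd
ddddddd
ddddddd
ddddddd
gen 8: ddddddd
ddddddd
ddddddd
dddAAdd
ddA>Add
ddAAddd
ddddddd
ddddddd
ddddddd
gen 9: ddddddd
ddddddd
ddddddd
dddAAdd
ddAAAdd
ddAvddd
ddddddd
ddddddd
ddddddd
gen 10: ddddddd
ddddddd
ddddddd
dddAAdd
ddAAAdd
ddAd>dd
ddddddd
ddddddd
ddddddd
gen 11: ddddddd
ddddddd
ddddddd
dddAAdd
ddAAAdd
ddAdAdd
ddddvdd
ddddddd
ddddddd
gen 12: ddddddd
ddddddd
ddddddd
dddAAdd
ddAAAdd
ddAdAdd
ddd<Add
ddddddd
ddddddd
gen 13: ddddddd
ddddddd
ddddddd
dddAAdd
ddAAAdd
ddA^Add
dddAAdd
ddddddd
ddddddd
gen 14: ddddddd
ddddddd
ddddddd
dddAAdd
ddAAAdd
ddAA>dd
dddAAdd
ddddddd
ddddddd
gen 15: ddddddd
ddddddd
ddddddd
dddAAdd
ddAA^dd
ddAAddd
dddAAdd
ddddddd
ddddddd
gen 16: ddddddd
ddddddd
ddddddd
dddAAdd
ddA<ddd
ddAAddd
dddAAdd
ddddddd
ddddddd
gen 17: ddddddd
ddddddd
ddddddd
dddAAdd
ddAdddd
ddAvddd
dddAAdd
ddddddd
ddddddd
gen 18: ddddddd
ddddddd
ddddddd
dddAAdd
ddAdddd
ddAd>dd
dddAAdd
ddddddd
ddddddd
gen 19: ddddddd
ddddddd
ddddddd
dddAAdd
ddAdddd
ddAdAdd
dddAvdd
ddddddd
ddddddd
gen 20: ddddddd
ddddddd
ddddddd
dddAAdd
ddAdddd
ddAdAdd
dddAd>d
ddddddd
ddddddd
gen 21: ddddddd
ddddddd
ddddddd
dddAAdd
ddAdddd
ddAdAdd
dddAdAd
dddddvd
ddddddd
gen 22: ddddddd
ddddddd
ddddddd
dddAAdd
ddAdddd
ddAdAdd
dddAdAd
dddd<Ad
ddddddd
gen 23: ddddddd
ddddddd
ddddddd
dddAAdd
ddAdddd
ddAdAdd
dddA^Ad
ddddAAd
ddddddd
gen 24: ddddddd
ddddddd
ddddddd
dddAAdd
ddAdddd
ddAdAdd
dddAA>d
ddddAAd
ddddddd
gen 25: ddddddd
ddddddd
ddddddd
dddAAdd
ddAdddd
ddAdA^d
dddAAdd
ddddAAd
ddddddd
gen 26: ddddddd
ddddddd
ddddddd
dddAAdd
ddAdddd
ddAdAA>
dddAAdd
ddddAAd
ddddddd
gen 27: ddddddd
ddddddd
ddddddd
dddAAdd
ddAdddd
ddAdAAA
dddAAdv
ddddAAd
ddddddd
gen 28: ddddddd
ddddddd
ddddddd
dddAAdd
ddAdddd
ddAdAAA
dddAA<A
ddddAAd
ddddddd
gen 29: ddddddd
ddddddd
ddddddd
dddAAdd
ddAdddd
ddAdA^A
dddAAAA
ddddAAd
ddddddd
gen 30: ddddddd
ddddddd
ddddddd
dddAAdd
ddAdddd
ddAd<dA
dddAAAA
ddddAAd
ddddddd
gen 31: ddddddd
ddddddd
ddddddd
dddAAdd
ddAdddd
ddAdddA
dddAvAA
ddddAAd
ddddddd

6,4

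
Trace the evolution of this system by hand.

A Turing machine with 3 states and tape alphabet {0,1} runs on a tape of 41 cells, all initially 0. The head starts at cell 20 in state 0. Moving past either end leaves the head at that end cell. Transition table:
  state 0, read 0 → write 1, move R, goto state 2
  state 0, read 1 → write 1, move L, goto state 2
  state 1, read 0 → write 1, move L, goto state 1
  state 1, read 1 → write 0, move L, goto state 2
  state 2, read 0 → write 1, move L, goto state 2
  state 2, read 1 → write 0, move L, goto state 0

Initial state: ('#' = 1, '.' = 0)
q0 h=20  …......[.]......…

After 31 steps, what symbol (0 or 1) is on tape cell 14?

1

t=0: q0 h=20  …......[.]......…
t=1: q2 h=21  ….....#[.]......…
t=2: q2 h=20  …......[#]#.....…
t=3: q0 h=19  …......[.].#....…
t=4: q2 h=20  ….....#[.]#.....…
t=5: q2 h=19  …......[#]##....…
t=6: q0 h=18  …......[.].##...…
t=7: q2 h=19  ….....#[.]##....…
t=8: q2 h=18  …......[#]###...…
t=9: q0 h=17  …......[.].###..…
t=10: q2 h=18  ….....#[.]###...…
t=11: q2 h=17  …......[#]####..…
t=12: q0 h=16  …......[.].####.…
t=13: q2 h=17  ….....#[.]####..…
t=14: q2 h=16  …......[#]#####.…
t=15: q0 h=15  …......[.].#####…
t=16: q2 h=16  ….....#[.]#####.…
t=17: q2 h=15  …......[#]######…
t=18: q0 h=14  …......[.].#####…
t=19: q2 h=15  ….....#[.]######…
t=20: q2 h=14  …......[#]######…
t=21: q0 h=13  …......[.].#####…
t=22: q2 h=14  ….....#[.]######…
t=23: q2 h=13  …......[#]######…
t=24: q0 h=12  …......[.].#####…
t=25: q2 h=13  ….....#[.]######…
t=26: q2 h=12  …......[#]######…
t=27: q0 h=11  …......[.].#####…
t=28: q2 h=12  ….....#[.]######…
t=29: q2 h=11  …......[#]######…
t=30: q0 h=10  …......[.].#####…
t=31: q2 h=11  ….....#[.]######…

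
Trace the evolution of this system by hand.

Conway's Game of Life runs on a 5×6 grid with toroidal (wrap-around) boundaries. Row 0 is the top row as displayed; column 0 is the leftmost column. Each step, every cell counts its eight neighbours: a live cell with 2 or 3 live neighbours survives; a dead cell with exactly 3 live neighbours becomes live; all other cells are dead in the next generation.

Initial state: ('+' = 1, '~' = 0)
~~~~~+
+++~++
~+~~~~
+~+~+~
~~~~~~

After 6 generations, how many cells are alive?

6

step 0: ~~~~~+
+++~++
~+~~~~
+~+~+~
~~~~~~
step 1: ~+~~++
~++~++
~~~~+~
~+~~~~
~~~~~+
step 2: ~+++~~
~++~~~
++++++
~~~~~~
~~~~++
step 3: ++~++~
~~~~~+
+~~+++
~++~~~
~~+++~
step 4: ++~~~~
~++~~~
++++++
++~~~~
+~~~++
step 5: ~~+~~~
~~~~+~
~~~+++
~~~~~~
~~~~~~
step 6: ~~~~~~
~~~~++
~~~+++
~~~~+~
~~~~~~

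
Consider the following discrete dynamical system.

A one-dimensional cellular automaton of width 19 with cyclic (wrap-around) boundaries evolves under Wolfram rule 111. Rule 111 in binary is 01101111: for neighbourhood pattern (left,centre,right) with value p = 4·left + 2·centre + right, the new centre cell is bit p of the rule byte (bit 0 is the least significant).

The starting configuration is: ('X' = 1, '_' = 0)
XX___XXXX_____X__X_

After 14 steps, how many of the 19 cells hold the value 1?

0) XX___XXXX_____X__X_
1) XX_XXX__X_XXXXX_XXX
2) _XXX_X_XXXX___XXX__
3) XX_XXXXX__X_XXX_X_X
4) _XXX___X_XXXX_XXXXX
5) XX_X_XXXXX__XXX___X
6) _XXXXX___X_XX_X_XXX
7) XX___X_XXXXXXXXXX_X
8) _X_XXXXX________XXX
9) XXXX___X_XXXXXXXX_X
10) ___X_XXXXX______XXX
11) _XXXXX___X_XXXXXX_X
12) XX___X_XXXXX____XXX
13) _X_XXXXX___X_XXXX__
14) XXXX___X_XXXXX__X_X

12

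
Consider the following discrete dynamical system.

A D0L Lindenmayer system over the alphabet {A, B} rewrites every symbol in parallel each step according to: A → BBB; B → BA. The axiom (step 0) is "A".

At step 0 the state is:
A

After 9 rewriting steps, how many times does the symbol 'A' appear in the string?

k=0  A
k=1  BBB
k=2  BABABA
k=3  BABBBBABBBBABBB
k=4  BABBBBABABABABBBBABABABABBBBABABA
k=5  BABBBBABABABABBBBABBBBABBBBABBBBABABABABBBBABBBBABBBBABBBBABABABABBBBABBBBABBB
k=6  BABBBBABABABABBBBABBBBABBBBABBBBABABABABBBBABABABABBBBABAB…ABBBBABABABABBBBABBBBABBBBABBBBABABABABBBBABABABABBBBABABA  (len 177)
k=7  BABBBBABABABABBBBABBBBABBBBABBBBABABABABBBBABABABABBBBABAB…BBABBBBABBBBABABABABBBBABBBBABBBBABBBBABABABABBBBABBBBABBB  (len 411)
k=8  BABBBBABABABABBBBABBBBABBBBABBBBABABABABBBBABABABABBBBABAB…ABBBBABABABABBBBABBBBABBBBABBBBABABABABBBBABABABABBBBABABA  (len 942)
k=9  BABBBBABABABABBBBABBBBABBBBABBBBABABABABBBBABABABABBBBABAB…BBABBBBABBBBABABABABBBBABBBBABBBBABBBBABABABABBBBABBBBABBB  (len 2175)

651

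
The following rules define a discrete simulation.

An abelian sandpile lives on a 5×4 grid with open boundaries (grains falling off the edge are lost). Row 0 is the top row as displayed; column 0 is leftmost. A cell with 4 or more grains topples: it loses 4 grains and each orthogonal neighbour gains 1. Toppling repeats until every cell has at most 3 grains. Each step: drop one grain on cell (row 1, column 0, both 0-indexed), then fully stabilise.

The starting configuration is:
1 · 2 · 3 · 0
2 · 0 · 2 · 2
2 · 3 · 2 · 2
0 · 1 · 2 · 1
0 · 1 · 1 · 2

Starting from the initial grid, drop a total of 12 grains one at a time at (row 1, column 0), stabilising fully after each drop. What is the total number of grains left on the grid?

0) 1 · 2 · 3 · 0
2 · 0 · 2 · 2
2 · 3 · 2 · 2
0 · 1 · 2 · 1
0 · 1 · 1 · 2
1) 1 · 2 · 3 · 0
3 · 0 · 2 · 2
2 · 3 · 2 · 2
0 · 1 · 2 · 1
0 · 1 · 1 · 2
2) 2 · 2 · 3 · 0
0 · 1 · 2 · 2
3 · 3 · 2 · 2
0 · 1 · 2 · 1
0 · 1 · 1 · 2
3) 2 · 2 · 3 · 0
1 · 1 · 2 · 2
3 · 3 · 2 · 2
0 · 1 · 2 · 1
0 · 1 · 1 · 2
4) 2 · 2 · 3 · 0
2 · 1 · 2 · 2
3 · 3 · 2 · 2
0 · 1 · 2 · 1
0 · 1 · 1 · 2
5) 2 · 2 · 3 · 0
3 · 1 · 2 · 2
3 · 3 · 2 · 2
0 · 1 · 2 · 1
0 · 1 · 1 · 2
6) 3 · 2 · 3 · 0
1 · 3 · 2 · 2
1 · 0 · 3 · 2
1 · 2 · 2 · 1
0 · 1 · 1 · 2
7) 3 · 2 · 3 · 0
2 · 3 · 2 · 2
1 · 0 · 3 · 2
1 · 2 · 2 · 1
0 · 1 · 1 · 2
8) 3 · 2 · 3 · 0
3 · 3 · 2 · 2
1 · 0 · 3 · 2
1 · 2 · 2 · 1
0 · 1 · 1 · 2
9) 1 · 1 · 1 · 1
2 · 2 · 1 · 3
2 · 2 · 0 · 3
1 · 2 · 3 · 1
0 · 1 · 1 · 2
10) 1 · 1 · 1 · 1
3 · 2 · 1 · 3
2 · 2 · 0 · 3
1 · 2 · 3 · 1
0 · 1 · 1 · 2
11) 2 · 1 · 1 · 1
0 · 3 · 1 · 3
3 · 2 · 0 · 3
1 · 2 · 3 · 1
0 · 1 · 1 · 2
12) 2 · 1 · 1 · 1
1 · 3 · 1 · 3
3 · 2 · 0 · 3
1 · 2 · 3 · 1
0 · 1 · 1 · 2

32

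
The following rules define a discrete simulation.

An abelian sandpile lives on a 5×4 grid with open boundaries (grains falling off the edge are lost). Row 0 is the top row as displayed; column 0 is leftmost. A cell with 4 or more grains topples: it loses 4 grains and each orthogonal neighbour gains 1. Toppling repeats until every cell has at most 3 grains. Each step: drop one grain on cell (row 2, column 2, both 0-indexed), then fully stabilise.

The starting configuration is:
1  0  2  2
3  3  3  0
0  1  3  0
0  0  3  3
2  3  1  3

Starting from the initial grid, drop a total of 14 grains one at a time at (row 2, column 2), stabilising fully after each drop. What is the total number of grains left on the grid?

k=0  1  0  2  2
3  3  3  0
0  1  3  0
0  0  3  3
2  3  1  3
k=1  2  1  3  2
0  1  1  1
1  3  2  2
0  1  1  1
2  3  3  0
k=2  2  1  3  2
0  1  1  1
1  3  3  2
0  1  1  1
2  3  3  0
k=3  2  1  3  2
0  2  2  1
2  0  1  3
0  2  2  1
2  3  3  0
k=4  2  1  3  2
0  2  2  1
2  0  2  3
0  2  2  1
2  3  3  0
k=5  2  1  3  2
0  2  2  1
2  0  3  3
0  2  2  1
2  3  3  0
k=6  2  1  3  2
0  2  3  2
2  1  1  0
0  2  3  2
2  3  3  0
k=7  2  1  3  2
0  2  3  2
2  1  2  0
0  2  3  2
2  3  3  0
k=8  2  1  3  2
0  2  3  2
2  1  3  0
0  2  3  2
2  3  3  0
k=9  2  2  0  3
0  3  1  3
2  3  2  1
1  0  2  3
3  1  1  1
k=10  2  2  0  3
0  3  1  3
2  3  3  1
1  0  2  3
3  1  1  1
k=11  2  3  0  3
1  0  3  3
3  1  1  2
1  1  3  3
3  1  1  1
k=12  2  3  0  3
1  0  3  3
3  1  2  2
1  1  3  3
3  1  1  1
k=13  2  3  0  3
1  0  3  3
3  1  3  2
1  1  3  3
3  1  1  1
k=14  2  3  2  0
1  1  1  2
3  2  3  1
1  2  1  1
3  1  2  2

34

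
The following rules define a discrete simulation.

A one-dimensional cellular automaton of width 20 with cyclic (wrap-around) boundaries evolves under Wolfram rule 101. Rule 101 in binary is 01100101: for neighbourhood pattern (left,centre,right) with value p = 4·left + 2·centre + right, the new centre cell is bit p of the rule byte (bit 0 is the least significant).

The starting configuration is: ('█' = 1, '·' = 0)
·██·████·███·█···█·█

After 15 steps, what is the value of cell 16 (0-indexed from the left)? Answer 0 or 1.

0

t=0: ·██·████·███·█···█·█
t=1: █·██···██··███·█·███
t=2: ██·█·█··█····████···
t=3: ·█████··█·██····█·█·
t=4: ·····█··██·█·██·███·
t=5: ████·█···████·██··█·
t=6: ···███·█····██·█··██
t=7: ·█···███·██··███···█
t=8: ██·█···██·█····█·█·█
t=9: ·███·█··███·██·████·
t=10: ···███····██·██···█·
t=11: ██···█·██··██·█·█·█·
t=12: ·█·█·██·█···████████
t=13: █████·███·█········█
t=14: ····██··███·██████··
t=15: ███··█····██·····█·█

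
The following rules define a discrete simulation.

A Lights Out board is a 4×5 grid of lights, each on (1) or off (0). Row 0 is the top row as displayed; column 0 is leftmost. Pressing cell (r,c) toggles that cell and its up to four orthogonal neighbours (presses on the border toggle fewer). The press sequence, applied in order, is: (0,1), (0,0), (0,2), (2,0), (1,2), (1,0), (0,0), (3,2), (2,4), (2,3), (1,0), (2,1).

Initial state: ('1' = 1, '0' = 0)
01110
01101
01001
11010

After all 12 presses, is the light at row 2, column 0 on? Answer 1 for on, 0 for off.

0

step 0: 01110
01101
01001
11010
step 1: 10010
00101
01001
11010
step 2: 01010
10101
01001
11010
step 3: 00100
10001
01001
11010
step 4: 00100
00001
10001
01010
step 5: 00000
01111
10101
01010
step 6: 10000
10111
00101
01010
step 7: 01000
00111
00101
01010
step 8: 01000
00111
00001
00100
step 9: 01000
00110
00010
00101
step 10: 01000
00100
00101
00111
step 11: 11000
11100
10101
00111
step 12: 11000
10100
01001
01111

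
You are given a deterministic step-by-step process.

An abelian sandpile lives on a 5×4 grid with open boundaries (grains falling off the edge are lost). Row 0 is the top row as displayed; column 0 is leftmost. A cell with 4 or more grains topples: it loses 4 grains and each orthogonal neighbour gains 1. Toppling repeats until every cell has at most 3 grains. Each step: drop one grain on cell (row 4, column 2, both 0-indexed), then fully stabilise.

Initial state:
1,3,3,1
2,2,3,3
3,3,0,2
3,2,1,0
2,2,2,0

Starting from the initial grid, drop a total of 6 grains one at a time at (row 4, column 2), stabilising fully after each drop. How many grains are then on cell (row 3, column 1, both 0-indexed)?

step 0: 1,3,3,1
2,2,3,3
3,3,0,2
3,2,1,0
2,2,2,0
step 1: 1,3,3,1
2,2,3,3
3,3,0,2
3,2,1,0
2,2,3,0
step 2: 1,3,3,1
2,2,3,3
3,3,0,2
3,2,2,0
2,3,0,1
step 3: 1,3,3,1
2,2,3,3
3,3,0,2
3,2,2,0
2,3,1,1
step 4: 1,3,3,1
2,2,3,3
3,3,0,2
3,2,2,0
2,3,2,1
step 5: 1,3,3,1
2,2,3,3
3,3,0,2
3,2,2,0
2,3,3,1
step 6: 1,3,3,1
2,2,3,3
3,3,0,2
3,3,3,0
3,0,1,2

3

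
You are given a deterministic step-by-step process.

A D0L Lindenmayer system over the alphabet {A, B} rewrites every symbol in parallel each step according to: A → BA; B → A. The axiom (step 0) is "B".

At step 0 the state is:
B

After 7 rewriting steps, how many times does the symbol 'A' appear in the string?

13

gen 0: B
gen 1: A
gen 2: BA
gen 3: ABA
gen 4: BAABA
gen 5: ABABAABA
gen 6: BAABAABABAABA
gen 7: ABABAABABAABAABABAABA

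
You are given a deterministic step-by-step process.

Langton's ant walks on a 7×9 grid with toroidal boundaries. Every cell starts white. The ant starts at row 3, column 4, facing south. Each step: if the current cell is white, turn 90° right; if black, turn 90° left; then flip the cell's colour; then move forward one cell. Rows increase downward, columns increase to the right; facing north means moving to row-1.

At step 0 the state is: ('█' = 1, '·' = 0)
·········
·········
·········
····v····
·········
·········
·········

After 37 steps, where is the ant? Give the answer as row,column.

gen 0: ·········
·········
·········
····v····
·········
·········
·········
gen 1: ·········
·········
·········
···<█····
·········
·········
·········
gen 2: ·········
·········
···^·····
···██····
·········
·········
·········
gen 3: ·········
·········
···█>····
···██····
·········
·········
·········
gen 4: ·········
·········
···██····
···█v····
·········
·········
·········
gen 5: ·········
·········
···██····
···█·>···
·········
·········
·········
gen 6: ·········
·········
···██····
···█·█···
·····v···
·········
·········
gen 7: ·········
·········
···██····
···█·█···
····<█···
·········
·········
gen 8: ·········
·········
···██····
···█^█···
····██···
·········
·········
gen 9: ·········
·········
···██····
···██>···
····██···
·········
·········
gen 10: ·········
·········
···██^···
···██····
····██···
·········
·········
gen 11: ·········
·········
···███>··
···██····
····██···
·········
·········
gen 12: ·········
·········
···████··
···██·v··
····██···
·········
·········
gen 13: ·········
·········
···████··
···██<█··
····██···
·········
·········
gen 14: ·········
·········
···██^█··
···████··
····██···
·········
·········
gen 15: ·········
·········
···█<·█··
···████··
····██···
·········
·········
gen 16: ·········
·········
···█··█··
···█v██··
····██···
·········
·········
gen 17: ·········
·········
···█··█··
···█·>█··
····██···
·········
·········
gen 18: ·········
·········
···█·^█··
···█··█··
····██···
·········
·········
gen 19: ·········
·········
···█·█>··
···█··█··
····██···
·········
·········
gen 20: ·········
······^··
···█·█···
···█··█··
····██···
·········
·········
gen 21: ·········
······█>·
···█·█···
···█··█··
····██···
·········
·········
gen 22: ·········
······██·
···█·█·v·
···█··█··
····██···
·········
·········
gen 23: ·········
······██·
···█·█<█·
···█··█··
····██···
·········
·········
gen 24: ·········
······^█·
···█·███·
···█··█··
····██···
·········
·········
gen 25: ·········
·····<·█·
···█·███·
···█··█··
····██···
·········
·········
gen 26: ·····^···
·····█·█·
···█·███·
···█··█··
····██···
·········
·········
gen 27: ·····█>··
·····█·█·
···█·███·
···█··█··
····██···
·········
·········
gen 28: ·····██··
·····█v█·
···█·███·
···█··█··
····██···
·········
·········
gen 29: ·····██··
·····<██·
···█·███·
···█··█··
····██···
·········
·········
gen 30: ·····██··
······██·
···█·v██·
···█··█··
····██···
·········
·········
gen 31: ·····██··
······██·
···█··>█·
···█··█··
····██···
·········
·········
gen 32: ·····██··
······^█·
···█···█·
···█··█··
····██···
·········
·········
gen 33: ·····██··
·····<·█·
···█···█·
···█··█··
····██···
·········
·········
gen 34: ·····^█··
·····█·█·
···█···█·
···█··█··
····██···
·········
·········
gen 35: ····<·█··
·····█·█·
···█···█·
···█··█··
····██···
·········
·········
gen 36: ····█·█··
·····█·█·
···█···█·
···█··█··
····██···
·········
····^····
gen 37: ····█·█··
·····█·█·
···█···█·
···█··█··
····██···
·········
····█>···

6,5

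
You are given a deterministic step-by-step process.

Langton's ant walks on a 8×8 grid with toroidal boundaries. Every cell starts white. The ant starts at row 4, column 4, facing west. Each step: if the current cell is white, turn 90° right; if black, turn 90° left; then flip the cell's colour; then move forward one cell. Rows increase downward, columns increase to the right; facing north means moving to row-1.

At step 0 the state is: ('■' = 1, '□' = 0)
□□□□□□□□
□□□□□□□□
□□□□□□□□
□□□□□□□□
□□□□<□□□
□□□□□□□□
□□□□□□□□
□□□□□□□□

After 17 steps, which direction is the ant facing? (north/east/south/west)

gen 0: □□□□□□□□
□□□□□□□□
□□□□□□□□
□□□□□□□□
□□□□<□□□
□□□□□□□□
□□□□□□□□
□□□□□□□□
gen 1: □□□□□□□□
□□□□□□□□
□□□□□□□□
□□□□^□□□
□□□□■□□□
□□□□□□□□
□□□□□□□□
□□□□□□□□
gen 2: □□□□□□□□
□□□□□□□□
□□□□□□□□
□□□□■>□□
□□□□■□□□
□□□□□□□□
□□□□□□□□
□□□□□□□□
gen 3: □□□□□□□□
□□□□□□□□
□□□□□□□□
□□□□■■□□
□□□□■v□□
□□□□□□□□
□□□□□□□□
□□□□□□□□
gen 4: □□□□□□□□
□□□□□□□□
□□□□□□□□
□□□□■■□□
□□□□<■□□
□□□□□□□□
□□□□□□□□
□□□□□□□□
gen 5: □□□□□□□□
□□□□□□□□
□□□□□□□□
□□□□■■□□
□□□□□■□□
□□□□v□□□
□□□□□□□□
□□□□□□□□
gen 6: □□□□□□□□
□□□□□□□□
□□□□□□□□
□□□□■■□□
□□□□□■□□
□□□<■□□□
□□□□□□□□
□□□□□□□□
gen 7: □□□□□□□□
□□□□□□□□
□□□□□□□□
□□□□■■□□
□□□^□■□□
□□□■■□□□
□□□□□□□□
□□□□□□□□
gen 8: □□□□□□□□
□□□□□□□□
□□□□□□□□
□□□□■■□□
□□□■>■□□
□□□■■□□□
□□□□□□□□
□□□□□□□□
gen 9: □□□□□□□□
□□□□□□□□
□□□□□□□□
□□□□■■□□
□□□■■■□□
□□□■v□□□
□□□□□□□□
□□□□□□□□
gen 10: □□□□□□□□
□□□□□□□□
□□□□□□□□
□□□□■■□□
□□□■■■□□
□□□■□>□□
□□□□□□□□
□□□□□□□□
gen 11: □□□□□□□□
□□□□□□□□
□□□□□□□□
□□□□■■□□
□□□■■■□□
□□□■□■□□
□□□□□v□□
□□□□□□□□
gen 12: □□□□□□□□
□□□□□□□□
□□□□□□□□
□□□□■■□□
□□□■■■□□
□□□■□■□□
□□□□<■□□
□□□□□□□□
gen 13: □□□□□□□□
□□□□□□□□
□□□□□□□□
□□□□■■□□
□□□■■■□□
□□□■^■□□
□□□□■■□□
□□□□□□□□
gen 14: □□□□□□□□
□□□□□□□□
□□□□□□□□
□□□□■■□□
□□□■■■□□
□□□■■>□□
□□□□■■□□
□□□□□□□□
gen 15: □□□□□□□□
□□□□□□□□
□□□□□□□□
□□□□■■□□
□□□■■^□□
□□□■■□□□
□□□□■■□□
□□□□□□□□
gen 16: □□□□□□□□
□□□□□□□□
□□□□□□□□
□□□□■■□□
□□□■<□□□
□□□■■□□□
□□□□■■□□
□□□□□□□□
gen 17: □□□□□□□□
□□□□□□□□
□□□□□□□□
□□□□■■□□
□□□■□□□□
□□□■v□□□
□□□□■■□□
□□□□□□□□

south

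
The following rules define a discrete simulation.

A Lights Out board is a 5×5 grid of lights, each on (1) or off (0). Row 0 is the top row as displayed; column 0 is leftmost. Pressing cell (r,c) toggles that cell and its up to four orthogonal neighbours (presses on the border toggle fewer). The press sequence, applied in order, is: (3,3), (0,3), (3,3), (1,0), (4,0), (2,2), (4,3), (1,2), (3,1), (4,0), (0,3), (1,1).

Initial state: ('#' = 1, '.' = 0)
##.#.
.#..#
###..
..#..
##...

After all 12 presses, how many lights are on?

k=0  ##.#.
.#..#
###..
..#..
##...
k=1  ##.#.
.#..#
####.
...##
##.#.
k=2  ###.#
.#.##
####.
...##
##.#.
k=3  ###.#
.#.##
###..
..#..
##...
k=4  .##.#
#..##
.##..
..#..
##...
k=5  .##.#
#..##
.##..
#.#..
.....
k=6  .##.#
#.###
...#.
#....
.....
k=7  .##.#
#.###
...#.
#..#.
..###
k=8  .#..#
##..#
..##.
#..#.
..###
k=9  .#..#
##..#
.###.
.###.
.####
k=10  .#..#
##..#
.###.
####.
#.###
k=11  .###.
##.##
.###.
####.
#.###
k=12  ..##.
..###
..##.
####.
#.###

15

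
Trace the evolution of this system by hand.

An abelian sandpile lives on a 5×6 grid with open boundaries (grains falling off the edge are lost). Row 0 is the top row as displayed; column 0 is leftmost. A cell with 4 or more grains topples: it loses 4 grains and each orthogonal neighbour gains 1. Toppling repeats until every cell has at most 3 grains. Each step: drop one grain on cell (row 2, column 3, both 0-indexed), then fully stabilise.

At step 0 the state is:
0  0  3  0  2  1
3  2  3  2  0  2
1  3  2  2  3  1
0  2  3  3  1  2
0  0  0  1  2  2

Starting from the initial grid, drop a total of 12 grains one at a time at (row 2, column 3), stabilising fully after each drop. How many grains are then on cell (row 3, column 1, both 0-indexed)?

0) 0  0  3  0  2  1
3  2  3  2  0  2
1  3  2  2  3  1
0  2  3  3  1  2
0  0  0  1  2  2
1) 0  0  3  0  2  1
3  2  3  2  0  2
1  3  2  3  3  1
0  2  3  3  1  2
0  0  0  1  2  2
2) 1  2  0  2  2  1
0  1  3  1  2  2
3  2  3  0  1  2
1  0  2  2  3  2
0  1  1  2  2  2
3) 1  2  0  2  2  1
0  1  3  1  2  2
3  2  3  1  1  2
1  0  2  2  3  2
0  1  1  2  2  2
4) 1  2  0  2  2  1
0  1  3  1  2  2
3  2  3  2  1  2
1  0  2  2  3  2
0  1  1  2  2  2
5) 1  2  0  2  2  1
0  1  3  1  2  2
3  2  3  3  1  2
1  0  2  2  3  2
0  1  1  2  2  2
6) 1  2  1  2  2  1
0  2  0  3  2  2
3  3  1  1  2  2
1  0  3  3  3  2
0  1  1  2  2  2
7) 1  2  1  2  2  1
0  2  0  3  2  2
3  3  1  2  2  2
1  0  3  3  3  2
0  1  1  2  2  2
8) 1  2  1  2  2  1
0  2  0  3  2  2
3  3  1  3  2  2
1  0  3  3  3  2
0  1  1  2  2  2
9) 1  2  1  3  3  1
0  2  1  1  0  3
3  3  3  3  1  3
1  1  0  2  1  3
0  1  2  3  3  2
10) 1  2  1  3  3  1
1  3  2  2  0  3
0  1  1  1  2  3
2  2  1  3  1  3
0  1  2  3  3  2
11) 1  2  1  3  3  1
1  3  2  2  0  3
0  1  1  2  2  3
2  2  1  3  1  3
0  1  2  3  3  2
12) 1  2  1  3  3  1
1  3  2  2  0  3
0  1  1  3  2  3
2  2  1  3  1  3
0  1  2  3  3  2

2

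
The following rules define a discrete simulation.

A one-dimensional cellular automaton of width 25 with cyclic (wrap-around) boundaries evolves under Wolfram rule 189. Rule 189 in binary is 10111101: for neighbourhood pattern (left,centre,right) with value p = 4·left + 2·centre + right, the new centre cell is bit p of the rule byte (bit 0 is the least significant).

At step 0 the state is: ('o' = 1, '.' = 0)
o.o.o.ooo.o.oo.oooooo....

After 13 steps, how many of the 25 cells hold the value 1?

gen 0: o.o.o.ooo.o.oo.oooooo....
gen 1: oooooooo.oooo.oooooo.ooo.
gen 2: ooooooo.oooo.oooooo.ooo.o
gen 3: oooooo.oooo.oooooo.ooo.oo
gen 4: ooooo.oooo.oooooo.ooo.ooo
gen 5: oooo.oooo.oooooo.ooo.oooo
gen 6: ooo.oooo.oooooo.ooo.ooooo
gen 7: oo.oooo.oooooo.ooo.oooooo
gen 8: o.oooo.oooooo.ooo.ooooooo
gen 9: .oooo.oooooo.ooo.oooooooo
gen 10: oooo.oooooo.ooo.oooooooo.
gen 11: ooo.oooooo.ooo.oooooooo.o
gen 12: oo.oooooo.ooo.oooooooo.oo
gen 13: o.oooooo.ooo.oooooooo.ooo

21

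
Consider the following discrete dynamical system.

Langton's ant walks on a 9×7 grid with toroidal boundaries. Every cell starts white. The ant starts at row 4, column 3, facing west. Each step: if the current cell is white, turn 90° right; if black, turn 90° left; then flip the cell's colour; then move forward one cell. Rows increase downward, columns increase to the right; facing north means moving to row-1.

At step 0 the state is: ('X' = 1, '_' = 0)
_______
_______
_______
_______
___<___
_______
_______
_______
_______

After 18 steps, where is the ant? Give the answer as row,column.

0) _______
_______
_______
_______
___<___
_______
_______
_______
_______
1) _______
_______
_______
___^___
___X___
_______
_______
_______
_______
2) _______
_______
_______
___X>__
___X___
_______
_______
_______
_______
3) _______
_______
_______
___XX__
___Xv__
_______
_______
_______
_______
4) _______
_______
_______
___XX__
___<X__
_______
_______
_______
_______
5) _______
_______
_______
___XX__
____X__
___v___
_______
_______
_______
6) _______
_______
_______
___XX__
____X__
__<X___
_______
_______
_______
7) _______
_______
_______
___XX__
__^_X__
__XX___
_______
_______
_______
8) _______
_______
_______
___XX__
__X>X__
__XX___
_______
_______
_______
9) _______
_______
_______
___XX__
__XXX__
__Xv___
_______
_______
_______
10) _______
_______
_______
___XX__
__XXX__
__X_>__
_______
_______
_______
11) _______
_______
_______
___XX__
__XXX__
__X_X__
____v__
_______
_______
12) _______
_______
_______
___XX__
__XXX__
__X_X__
___<X__
_______
_______
13) _______
_______
_______
___XX__
__XXX__
__X^X__
___XX__
_______
_______
14) _______
_______
_______
___XX__
__XXX__
__XX>__
___XX__
_______
_______
15) _______
_______
_______
___XX__
__XX^__
__XX___
___XX__
_______
_______
16) _______
_______
_______
___XX__
__X<___
__XX___
___XX__
_______
_______
17) _______
_______
_______
___XX__
__X____
__Xv___
___XX__
_______
_______
18) _______
_______
_______
___XX__
__X____
__X_>__
___XX__
_______
_______

5,4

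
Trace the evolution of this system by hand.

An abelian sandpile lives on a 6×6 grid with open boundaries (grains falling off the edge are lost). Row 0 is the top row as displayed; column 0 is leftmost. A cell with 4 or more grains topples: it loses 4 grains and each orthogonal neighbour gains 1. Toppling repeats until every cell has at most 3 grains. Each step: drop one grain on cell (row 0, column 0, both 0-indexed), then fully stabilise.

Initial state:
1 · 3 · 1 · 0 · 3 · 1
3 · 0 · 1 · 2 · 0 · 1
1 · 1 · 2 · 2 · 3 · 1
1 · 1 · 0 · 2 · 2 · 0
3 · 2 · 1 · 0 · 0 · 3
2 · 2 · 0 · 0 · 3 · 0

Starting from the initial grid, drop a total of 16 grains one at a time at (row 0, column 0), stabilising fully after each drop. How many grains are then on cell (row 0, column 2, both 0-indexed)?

2

step 0: 1 · 3 · 1 · 0 · 3 · 1
3 · 0 · 1 · 2 · 0 · 1
1 · 1 · 2 · 2 · 3 · 1
1 · 1 · 0 · 2 · 2 · 0
3 · 2 · 1 · 0 · 0 · 3
2 · 2 · 0 · 0 · 3 · 0
step 1: 2 · 3 · 1 · 0 · 3 · 1
3 · 0 · 1 · 2 · 0 · 1
1 · 1 · 2 · 2 · 3 · 1
1 · 1 · 0 · 2 · 2 · 0
3 · 2 · 1 · 0 · 0 · 3
2 · 2 · 0 · 0 · 3 · 0
step 2: 3 · 3 · 1 · 0 · 3 · 1
3 · 0 · 1 · 2 · 0 · 1
1 · 1 · 2 · 2 · 3 · 1
1 · 1 · 0 · 2 · 2 · 0
3 · 2 · 1 · 0 · 0 · 3
2 · 2 · 0 · 0 · 3 · 0
step 3: 2 · 0 · 2 · 0 · 3 · 1
0 · 2 · 1 · 2 · 0 · 1
2 · 1 · 2 · 2 · 3 · 1
1 · 1 · 0 · 2 · 2 · 0
3 · 2 · 1 · 0 · 0 · 3
2 · 2 · 0 · 0 · 3 · 0
step 4: 3 · 0 · 2 · 0 · 3 · 1
0 · 2 · 1 · 2 · 0 · 1
2 · 1 · 2 · 2 · 3 · 1
1 · 1 · 0 · 2 · 2 · 0
3 · 2 · 1 · 0 · 0 · 3
2 · 2 · 0 · 0 · 3 · 0
step 5: 0 · 1 · 2 · 0 · 3 · 1
1 · 2 · 1 · 2 · 0 · 1
2 · 1 · 2 · 2 · 3 · 1
1 · 1 · 0 · 2 · 2 · 0
3 · 2 · 1 · 0 · 0 · 3
2 · 2 · 0 · 0 · 3 · 0
step 6: 1 · 1 · 2 · 0 · 3 · 1
1 · 2 · 1 · 2 · 0 · 1
2 · 1 · 2 · 2 · 3 · 1
1 · 1 · 0 · 2 · 2 · 0
3 · 2 · 1 · 0 · 0 · 3
2 · 2 · 0 · 0 · 3 · 0
step 7: 2 · 1 · 2 · 0 · 3 · 1
1 · 2 · 1 · 2 · 0 · 1
2 · 1 · 2 · 2 · 3 · 1
1 · 1 · 0 · 2 · 2 · 0
3 · 2 · 1 · 0 · 0 · 3
2 · 2 · 0 · 0 · 3 · 0
step 8: 3 · 1 · 2 · 0 · 3 · 1
1 · 2 · 1 · 2 · 0 · 1
2 · 1 · 2 · 2 · 3 · 1
1 · 1 · 0 · 2 · 2 · 0
3 · 2 · 1 · 0 · 0 · 3
2 · 2 · 0 · 0 · 3 · 0
step 9: 0 · 2 · 2 · 0 · 3 · 1
2 · 2 · 1 · 2 · 0 · 1
2 · 1 · 2 · 2 · 3 · 1
1 · 1 · 0 · 2 · 2 · 0
3 · 2 · 1 · 0 · 0 · 3
2 · 2 · 0 · 0 · 3 · 0
step 10: 1 · 2 · 2 · 0 · 3 · 1
2 · 2 · 1 · 2 · 0 · 1
2 · 1 · 2 · 2 · 3 · 1
1 · 1 · 0 · 2 · 2 · 0
3 · 2 · 1 · 0 · 0 · 3
2 · 2 · 0 · 0 · 3 · 0
step 11: 2 · 2 · 2 · 0 · 3 · 1
2 · 2 · 1 · 2 · 0 · 1
2 · 1 · 2 · 2 · 3 · 1
1 · 1 · 0 · 2 · 2 · 0
3 · 2 · 1 · 0 · 0 · 3
2 · 2 · 0 · 0 · 3 · 0
step 12: 3 · 2 · 2 · 0 · 3 · 1
2 · 2 · 1 · 2 · 0 · 1
2 · 1 · 2 · 2 · 3 · 1
1 · 1 · 0 · 2 · 2 · 0
3 · 2 · 1 · 0 · 0 · 3
2 · 2 · 0 · 0 · 3 · 0
step 13: 0 · 3 · 2 · 0 · 3 · 1
3 · 2 · 1 · 2 · 0 · 1
2 · 1 · 2 · 2 · 3 · 1
1 · 1 · 0 · 2 · 2 · 0
3 · 2 · 1 · 0 · 0 · 3
2 · 2 · 0 · 0 · 3 · 0
step 14: 1 · 3 · 2 · 0 · 3 · 1
3 · 2 · 1 · 2 · 0 · 1
2 · 1 · 2 · 2 · 3 · 1
1 · 1 · 0 · 2 · 2 · 0
3 · 2 · 1 · 0 · 0 · 3
2 · 2 · 0 · 0 · 3 · 0
step 15: 2 · 3 · 2 · 0 · 3 · 1
3 · 2 · 1 · 2 · 0 · 1
2 · 1 · 2 · 2 · 3 · 1
1 · 1 · 0 · 2 · 2 · 0
3 · 2 · 1 · 0 · 0 · 3
2 · 2 · 0 · 0 · 3 · 0
step 16: 3 · 3 · 2 · 0 · 3 · 1
3 · 2 · 1 · 2 · 0 · 1
2 · 1 · 2 · 2 · 3 · 1
1 · 1 · 0 · 2 · 2 · 0
3 · 2 · 1 · 0 · 0 · 3
2 · 2 · 0 · 0 · 3 · 0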